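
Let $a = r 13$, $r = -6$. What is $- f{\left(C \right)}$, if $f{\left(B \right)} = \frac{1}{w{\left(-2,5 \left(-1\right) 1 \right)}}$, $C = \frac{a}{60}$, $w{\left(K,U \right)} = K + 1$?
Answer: $1$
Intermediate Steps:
$w{\left(K,U \right)} = 1 + K$
$a = -78$ ($a = \left(-6\right) 13 = -78$)
$C = - \frac{13}{10}$ ($C = - \frac{78}{60} = \left(-78\right) \frac{1}{60} = - \frac{13}{10} \approx -1.3$)
$f{\left(B \right)} = -1$ ($f{\left(B \right)} = \frac{1}{1 - 2} = \frac{1}{-1} = -1$)
$- f{\left(C \right)} = \left(-1\right) \left(-1\right) = 1$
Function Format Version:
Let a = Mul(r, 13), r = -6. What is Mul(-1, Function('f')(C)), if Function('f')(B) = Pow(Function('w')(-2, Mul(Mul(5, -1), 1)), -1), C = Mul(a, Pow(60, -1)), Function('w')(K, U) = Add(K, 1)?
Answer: 1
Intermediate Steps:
Function('w')(K, U) = Add(1, K)
a = -78 (a = Mul(-6, 13) = -78)
C = Rational(-13, 10) (C = Mul(-78, Pow(60, -1)) = Mul(-78, Rational(1, 60)) = Rational(-13, 10) ≈ -1.3000)
Function('f')(B) = -1 (Function('f')(B) = Pow(Add(1, -2), -1) = Pow(-1, -1) = -1)
Mul(-1, Function('f')(C)) = Mul(-1, -1) = 1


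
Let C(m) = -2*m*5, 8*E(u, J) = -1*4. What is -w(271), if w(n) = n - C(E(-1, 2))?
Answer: -266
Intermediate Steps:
E(u, J) = -1/2 (E(u, J) = (-1*4)/8 = (1/8)*(-4) = -1/2)
C(m) = -10*m
w(n) = -5 + n (w(n) = n - (-10)*(-1)/2 = n - 1*5 = n - 5 = -5 + n)
-w(271) = -(-5 + 271) = -1*266 = -266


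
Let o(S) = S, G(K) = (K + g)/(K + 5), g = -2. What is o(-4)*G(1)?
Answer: ⅔ ≈ 0.66667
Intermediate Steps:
G(K) = (-2 + K)/(5 + K) (G(K) = (K - 2)/(K + 5) = (-2 + K)/(5 + K))
o(-4)*G(1) = -4*(-2 + 1)/(5 + 1) = -4*(-1)/6 = -2*(-1)/3 = -4*(-⅙) = ⅔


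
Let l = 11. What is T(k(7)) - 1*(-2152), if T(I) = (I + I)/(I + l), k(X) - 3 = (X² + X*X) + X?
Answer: 256304/119 ≈ 2153.8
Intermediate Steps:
k(X) = 3 + X + 2*X² (k(X) = 3 + ((X² + X*X) + X) = 3 + ((X² + X²) + X) = 3 + (2*X² + X) = 3 + (X + 2*X²) = 3 + X + 2*X²)
T(I) = 2*I/(11 + I) (T(I) = (I + I)/(I + 11) = (2*I)/(11 + I) = 2*I/(11 + I))
T(k(7)) - 1*(-2152) = 2*(3 + 7 + 2*7²)/(11 + (3 + 7 + 2*7²)) - 1*(-2152) = 2*(3 + 7 + 2*49)/(11 + (3 + 7 + 2*49)) + 2152 = 2*(3 + 7 + 98)/(11 + (3 + 7 + 98)) + 2152 = 2*108/(11 + 108) + 2152 = 2*108/119 + 2152 = 2*108*(1/119) + 2152 = 216/119 + 2152 = 256304/119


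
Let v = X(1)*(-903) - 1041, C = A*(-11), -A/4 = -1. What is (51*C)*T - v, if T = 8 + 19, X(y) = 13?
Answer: -47808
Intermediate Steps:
A = 4 (A = -4*(-1) = 4)
C = -44 (C = 4*(-11) = -44)
T = 27
v = -12780 (v = 13*(-903) - 1041 = -11739 - 1041 = -12780)
(51*C)*T - v = (51*(-44))*27 - 1*(-12780) = -2244*27 + 12780 = -60588 + 12780 = -47808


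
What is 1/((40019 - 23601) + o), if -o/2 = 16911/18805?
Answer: 18805/308706668 ≈ 6.0915e-5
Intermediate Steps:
o = -33822/18805 ≈ -1.7986
1/((40019 - 23601) + o) = 1/((40019 - 23601) - 33822/18805) = 1/(16418 - 33822/18805) = 1/(308706668/18805) = 18805/308706668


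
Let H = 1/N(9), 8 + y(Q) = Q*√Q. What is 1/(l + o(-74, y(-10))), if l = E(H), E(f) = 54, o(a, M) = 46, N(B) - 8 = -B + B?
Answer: 1/100 ≈ 0.010000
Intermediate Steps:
N(B) = 8 (N(B) = 8 + (-B + B) = 8 + 0 = 8)
y(Q) = -8 + Q^(3/2) (y(Q) = -8 + Q*√Q = -8 + Q^(3/2))
H = ⅛ (H = 1/8 = ⅛ ≈ 0.12500)
l = 54
1/(l + o(-74, y(-10))) = 1/(54 + 46) = 1/100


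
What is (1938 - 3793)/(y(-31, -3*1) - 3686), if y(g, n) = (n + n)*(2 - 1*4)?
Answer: 1855/3674 ≈ 0.50490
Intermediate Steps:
y(g, n) = -4*n (y(g, n) = (2*n)*(2 - 4) = (2*n)*(-2) = -4*n)
(1938 - 3793)/(y(-31, -3*1) - 3686) = (1938 - 3793)/(-(-12) - 3686) = -1855/(-4*(-3) - 3686) = -1855/(12 - 3686) = -1855/(-3674) = -1855*(-1/3674) = 1855/3674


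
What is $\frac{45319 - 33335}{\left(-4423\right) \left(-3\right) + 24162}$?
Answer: $\frac{11984}{37431} \approx 0.32016$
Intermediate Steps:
$\frac{45319 - 33335}{\left(-4423\right) \left(-3\right) + 24162} = \frac{11984}{13269 + 24162} = \frac{11984}{37431}$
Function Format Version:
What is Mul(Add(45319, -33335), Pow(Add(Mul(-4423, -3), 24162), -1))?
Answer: Rational(11984, 37431) ≈ 0.32016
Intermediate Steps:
Mul(Add(45319, -33335), Pow(Add(Mul(-4423, -3), 24162), -1)) = Mul(11984, Pow(Add(13269, 24162), -1)) = Mul(11984, Pow(37431, -1)) = Mul(11984, Rational(1, 37431)) = Rational(11984, 37431)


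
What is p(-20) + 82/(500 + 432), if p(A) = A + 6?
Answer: -6483/466 ≈ -13.912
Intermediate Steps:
p(A) = 6 + A
p(-20) + 82/(500 + 432) = (6 - 20) + 82/(500 + 432) = -14 + 82/932 = -14 + (1/932)*82 = -14 + 41/466 = -6483/466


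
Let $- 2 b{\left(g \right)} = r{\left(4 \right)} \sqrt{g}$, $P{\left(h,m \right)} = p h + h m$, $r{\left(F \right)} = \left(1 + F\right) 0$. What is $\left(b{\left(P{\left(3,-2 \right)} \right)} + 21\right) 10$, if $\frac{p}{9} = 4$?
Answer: $210$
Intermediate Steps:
$p = 36$ ($p = 9 \cdot 4 = 36$)
$r{\left(F \right)} = 0$
$P{\left(h,m \right)} = 36 h + h m$
$b{\left(g \right)} = 0$ ($b{\left(g \right)} = - \frac{0 \sqrt{g}}{2} = \left(- \frac{1}{2}\right) 0 = 0$)
$\left(b{\left(P{\left(3,-2 \right)} \right)} + 21\right) 10 = \left(0 + 21\right) 10 = 21 \cdot 10 = 210$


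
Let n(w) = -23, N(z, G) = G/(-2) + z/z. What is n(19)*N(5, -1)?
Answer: -69/2 ≈ -34.500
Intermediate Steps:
N(z, G) = 1 - G/2 (N(z, G) = G*(-½) + 1 = -G/2 + 1 = 1 - G/2)
n(19)*N(5, -1) = -23*(1 - ½*(-1)) = -23*(1 + ½) = -23*3/2 = -69/2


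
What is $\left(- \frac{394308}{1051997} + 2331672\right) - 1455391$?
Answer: $\frac{921844588849}{1051997} \approx 8.7628 \cdot 10^{5}$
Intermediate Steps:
$\left(- \frac{394308}{1051997} + 2331672\right) - 1455391 = \frac{2452911554676}{1051997} - 1455391 = \frac{921844588849}{1051997}$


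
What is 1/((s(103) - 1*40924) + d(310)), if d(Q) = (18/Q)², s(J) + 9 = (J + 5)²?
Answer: -24025/703187644 ≈ -3.4166e-5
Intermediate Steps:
s(J) = -9 + (5 + J)² (s(J) = -9 + (J + 5)² = -9 + (5 + J)²)
d(Q) = 324/Q²
1/((s(103) - 1*40924) + d(310)) = 1/(((-9 + (5 + 103)²) - 1*40924) + 324/310²) = 1/(((-9 + 108²) - 40924) + 324*(1/96100)) = 1/(((-9 + 11664) - 40924) + 81/24025) = 1/((11655 - 40924) + 81/24025) = 1/(-29269 + 81/24025) = 1/(-703187644/24025) = -24025/703187644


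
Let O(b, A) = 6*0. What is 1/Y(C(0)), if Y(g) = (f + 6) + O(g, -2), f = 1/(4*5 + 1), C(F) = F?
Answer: 21/127 ≈ 0.16535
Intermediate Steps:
O(b, A) = 0
f = 1/21 (f = 1/(20 + 1) = 1/21 ≈ 0.047619)
Y(g) = 127/21 (Y(g) = (1/21 + 6) + 0 = 127/21 + 0 = 127/21)
1/Y(C(0)) = 1/(127/21) = 21/127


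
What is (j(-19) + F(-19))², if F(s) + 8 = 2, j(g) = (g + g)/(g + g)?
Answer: 25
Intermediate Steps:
j(g) = 1 (j(g) = (2*g)/((2*g)) = (2*g)*(1/(2*g)) = 1)
F(s) = -6 (F(s) = -8 + 2 = -6)
(j(-19) + F(-19))² = (1 - 6)² = (-5)² = 25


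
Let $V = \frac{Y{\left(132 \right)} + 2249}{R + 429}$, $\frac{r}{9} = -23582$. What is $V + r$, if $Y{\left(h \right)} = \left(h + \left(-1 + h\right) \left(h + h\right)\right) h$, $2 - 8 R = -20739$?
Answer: $- \frac{5093751086}{24173} \approx -2.1072 \cdot 10^{5}$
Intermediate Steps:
$r = -212238$ ($r = 9 \left(-23582\right) = -212238$)
$R = \frac{20741}{8}$ ($R = \frac{1}{4} - - \frac{20739}{8} = \frac{1}{4} + \frac{20739}{8} = \frac{20741}{8} \approx 2592.6$)
$Y{\left(h \right)} = h \left(h + 2 h \left(-1 + h\right)\right)$ ($Y{\left(h \right)} = \left(h + \left(-1 + h\right) 2 h\right) h = \left(h + 2 h \left(-1 + h\right)\right) h = h \left(h + 2 h \left(-1 + h\right)\right)$)
$V = \frac{36678088}{24173}$ ($V = \frac{132^{2} \left(-1 + 2 \cdot 132\right) + 2249}{\frac{20741}{8} + 429} = \frac{17424 \left(-1 + 264\right) + 2249}{\frac{24173}{8}} = \left(17424 \cdot 263 + 2249\right) \frac{8}{24173} = \left(4582512 + 2249\right) \frac{8}{24173} = 4584761 \cdot \frac{8}{24173} = \frac{36678088}{24173} \approx 1517.3$)
$V + r = \frac{36678088}{24173} - 212238 = - \frac{5093751086}{24173}$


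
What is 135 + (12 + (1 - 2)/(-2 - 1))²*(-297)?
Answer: -45042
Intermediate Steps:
135 + (12 + (1 - 2)/(-2 - 1))²*(-297) = 135 + (12 - 1/(-3))²*(-297) = 135 + (12 - 1*(-⅓))²*(-297) = 135 + (12 + ⅓)²*(-297) = 135 + (37/3)²*(-297) = 135 + (1369/9)*(-297) = 135 - 45177 = -45042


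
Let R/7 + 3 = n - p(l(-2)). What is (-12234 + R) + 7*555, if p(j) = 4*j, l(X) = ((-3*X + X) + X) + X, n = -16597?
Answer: -124549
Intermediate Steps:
l(X) = 0 (l(X) = (-2*X + X) + X = -X + X = 0)
R = -116200 (R = -21 + 7*(-16597 - 4*0) = -21 + 7*(-16597 - 1*0) = -21 + 7*(-16597 + 0) = -21 + 7*(-16597) = -21 - 116179 = -116200)
(-12234 + R) + 7*555 = (-12234 - 116200) + 7*555 = -128434 + 3885 = -124549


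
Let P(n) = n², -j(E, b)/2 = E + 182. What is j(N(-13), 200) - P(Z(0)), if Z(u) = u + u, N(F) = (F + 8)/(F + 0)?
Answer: -4742/13 ≈ -364.77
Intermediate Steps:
N(F) = (8 + F)/F
j(E, b) = -364 - 2*E (j(E, b) = -2*(E + 182) = -2*(182 + E) = -364 - 2*E)
Z(u) = 2*u
j(N(-13), 200) - P(Z(0)) = (-364 - 2*(8 - 13)/(-13)) - (2*0)² = (-364 - (-2)*(-5)/13) - 1*0² = (-364 - 2*5/13) - 1*0 = (-364 - 10/13) + 0 = -4742/13 + 0 = -4742/13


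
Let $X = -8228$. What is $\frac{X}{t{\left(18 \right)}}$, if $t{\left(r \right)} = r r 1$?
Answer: $- \frac{2057}{81} \approx -25.395$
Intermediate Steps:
$t{\left(r \right)} = r^{2}$ ($t{\left(r \right)} = r^{2} \cdot 1 = r^{2}$)
$\frac{X}{t{\left(18 \right)}} = - \frac{8228}{18^{2}} = - \frac{8228}{324} = \left(-8228\right) \frac{1}{324} = - \frac{2057}{81}$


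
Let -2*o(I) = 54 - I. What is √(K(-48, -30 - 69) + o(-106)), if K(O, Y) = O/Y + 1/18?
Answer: I*√346126/66 ≈ 8.914*I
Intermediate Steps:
K(O, Y) = 1/18 + O/Y (K(O, Y) = O/Y + 1*(1/18) = O/Y + 1/18 = 1/18 + O/Y)
o(I) = -27 + I/2 (o(I) = -(54 - I)/2 = -27 + I/2)
√(K(-48, -30 - 69) + o(-106)) = √((-48 + (-30 - 69)/18)/(-30 - 69) + (-27 + (½)*(-106))) = √((-48 + (1/18)*(-99))/(-99) + (-27 - 53)) = √(-(-48 - 11/2)/99 - 80) = √(-1/99*(-107/2) - 80) = √(107/198 - 80) = √(-15733/198) = I*√346126/66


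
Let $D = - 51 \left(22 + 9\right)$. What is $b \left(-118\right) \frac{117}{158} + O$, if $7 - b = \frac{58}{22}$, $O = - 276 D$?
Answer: $\frac{378862020}{869} \approx 4.3597 \cdot 10^{5}$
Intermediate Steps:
$D = -1581$ ($D = \left(-51\right) 31 = -1581$)
$O = 436356$ ($O = \left(-276\right) \left(-1581\right) = 436356$)
$b = \frac{48}{11}$ ($b = 7 - \frac{58}{22} = 7 - 58 \cdot \frac{1}{22} = 7 - \frac{29}{11} = \frac{48}{11} \approx 4.3636$)
$b \left(-118\right) \frac{117}{158} + O = \frac{48}{11} \left(-118\right) \frac{117}{158} + 436356 = - \frac{5664 \cdot 117 \cdot \frac{1}{158}}{11} + 436356 = \left(- \frac{5664}{11}\right) \frac{117}{158} + 436356 = - \frac{331344}{869} + 436356 = \frac{378862020}{869}$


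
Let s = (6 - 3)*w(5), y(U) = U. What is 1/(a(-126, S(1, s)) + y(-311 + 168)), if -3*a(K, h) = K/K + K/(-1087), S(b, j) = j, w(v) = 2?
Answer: -3261/467536 ≈ -0.0069749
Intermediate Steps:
s = 6 (s = (6 - 3)*2 = 3*2 = 6)
a(K, h) = -1/3 + K/3261 (a(K, h) = -(K/K + K/(-1087))/3 = -(1 + K*(-1/1087))/3 = -(1 - K/1087)/3 = -1/3 + K/3261)
1/(a(-126, S(1, s)) + y(-311 + 168)) = 1/((-1/3 + (1/3261)*(-126)) + (-311 + 168)) = 1/((-1/3 - 42/1087) - 143) = 1/(-1213/3261 - 143) = 1/(-467536/3261) = -3261/467536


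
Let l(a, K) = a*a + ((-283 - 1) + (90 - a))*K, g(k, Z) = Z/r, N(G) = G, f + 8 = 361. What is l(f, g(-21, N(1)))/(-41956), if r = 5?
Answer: -311249/104890 ≈ -2.9674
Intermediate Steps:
f = 353 (f = -8 + 361 = 353)
g(k, Z) = Z/5
l(a, K) = a**2 + K*(-194 - a) (l(a, K) = a**2 + (-284 + (90 - a))*K = a**2 + (-194 - a)*K = a**2 + K*(-194 - a))
l(f, g(-21, N(1)))/(-41956) = (353**2 - 194/5 - 1*(1/5)*1*353)/(-41956) = (124609 - 194*1/5 - 1*1/5*353)*(-1/41956) = (124609 - 194/5 - 353/5)*(-1/41956) = (622498/5)*(-1/41956) = -311249/104890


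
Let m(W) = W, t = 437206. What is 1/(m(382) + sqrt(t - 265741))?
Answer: -382/25541 + sqrt(171465)/25541 ≈ 0.0012561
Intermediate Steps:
1/(m(382) + sqrt(t - 265741)) = 1/(382 + sqrt(437206 - 265741)) = 1/(382 + sqrt(171465))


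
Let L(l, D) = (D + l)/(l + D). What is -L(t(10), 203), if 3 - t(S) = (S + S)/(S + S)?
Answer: -1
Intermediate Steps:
t(S) = 2 (t(S) = 3 - (S + S)/(S + S) = 3 - 2*S/(2*S) = 3 - 2*S*1/(2*S) = 3 - 1*1 = 3 - 1 = 2)
L(l, D) = 1 (L(l, D) = (D + l)/(D + l) = 1)
-L(t(10), 203) = -1*1 = -1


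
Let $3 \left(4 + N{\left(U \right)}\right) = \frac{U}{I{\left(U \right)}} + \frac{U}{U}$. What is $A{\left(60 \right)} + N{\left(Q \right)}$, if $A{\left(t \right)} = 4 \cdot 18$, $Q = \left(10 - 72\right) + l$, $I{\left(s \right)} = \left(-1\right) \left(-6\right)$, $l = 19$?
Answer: $\frac{1187}{18} \approx 65.944$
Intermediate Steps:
$I{\left(s \right)} = 6$
$Q = -43$ ($Q = \left(10 - 72\right) + 19 = -62 + 19 = -43$)
$A{\left(t \right)} = 72$
$N{\left(U \right)} = - \frac{11}{3} + \frac{U}{18}$ ($N{\left(U \right)} = -4 + \frac{\frac{U}{6} + \frac{U}{U}}{3} = -4 + \frac{U \frac{1}{6} + 1}{3} = -4 + \frac{\frac{U}{6} + 1}{3} = -4 + \frac{1 + \frac{U}{6}}{3} = -4 + \left(\frac{1}{3} + \frac{U}{18}\right) = - \frac{11}{3} + \frac{U}{18}$)
$A{\left(60 \right)} + N{\left(Q \right)} = 72 + \left(- \frac{11}{3} + \frac{1}{18} \left(-43\right)\right) = 72 - \frac{109}{18} = \frac{1187}{18}$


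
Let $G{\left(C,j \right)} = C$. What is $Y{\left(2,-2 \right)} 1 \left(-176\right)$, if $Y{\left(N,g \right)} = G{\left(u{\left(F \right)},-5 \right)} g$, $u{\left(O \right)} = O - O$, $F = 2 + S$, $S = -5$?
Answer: $0$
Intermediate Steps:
$F = -3$ ($F = 2 - 5 = -3$)
$u{\left(O \right)} = 0$
$Y{\left(N,g \right)} = 0$ ($Y{\left(N,g \right)} = 0 g = 0$)
$Y{\left(2,-2 \right)} 1 \left(-176\right) = 0 \cdot 1 \left(-176\right) = 0 \left(-176\right) = 0$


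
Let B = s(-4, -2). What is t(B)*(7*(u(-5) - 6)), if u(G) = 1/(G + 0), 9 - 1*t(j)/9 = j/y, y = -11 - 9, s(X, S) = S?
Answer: -173817/50 ≈ -3476.3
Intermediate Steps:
B = -2
y = -20
t(j) = 81 + 9*j/20 (t(j) = 81 - 9*j/(-20) = 81 - 9*j*(-1)/20 = 81 - (-9)*j/20 = 81 + 9*j/20)
u(G) = 1/G
t(B)*(7*(u(-5) - 6)) = (81 + (9/20)*(-2))*(7*(1/(-5) - 6)) = (81 - 9/10)*(7*(-⅕ - 6)) = 801*(7*(-31/5))/10 = (801/10)*(-217/5) = -173817/50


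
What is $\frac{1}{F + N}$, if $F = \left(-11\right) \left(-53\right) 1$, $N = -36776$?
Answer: $- \frac{1}{36193} \approx -2.763 \cdot 10^{-5}$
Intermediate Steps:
$F = 583$ ($F = 583 \cdot 1 = 583$)
$\frac{1}{F + N} = \frac{1}{583 - 36776} = \frac{1}{-36193} = - \frac{1}{36193}$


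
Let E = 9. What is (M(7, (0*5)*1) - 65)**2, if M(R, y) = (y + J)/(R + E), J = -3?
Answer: 1087849/256 ≈ 4249.4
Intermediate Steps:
M(R, y) = (-3 + y)/(9 + R) (M(R, y) = (y - 3)/(R + 9) = (-3 + y)/(9 + R))
(M(7, (0*5)*1) - 65)**2 = ((-3 + (0*5)*1)/(9 + 7) - 65)**2 = ((-3 + 0*1)/16 - 65)**2 = ((-3 + 0)/16 - 65)**2 = ((1/16)*(-3) - 65)**2 = (-3/16 - 65)**2 = (-1043/16)**2 = 1087849/256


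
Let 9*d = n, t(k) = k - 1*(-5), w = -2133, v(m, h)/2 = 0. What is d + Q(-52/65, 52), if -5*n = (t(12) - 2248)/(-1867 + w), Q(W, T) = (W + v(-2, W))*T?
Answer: -7490231/180000 ≈ -41.612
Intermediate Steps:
v(m, h) = 0 (v(m, h) = 2*0 = 0)
t(k) = 5 + k (t(k) = k + 5 = 5 + k)
Q(W, T) = T*W (Q(W, T) = (W + 0)*T = W*T = T*W)
n = -2231/20000 (n = -((5 + 12) - 2248)/(5*(-1867 - 2133)) = -(17 - 2248)/(5*(-4000)) = -(-2231)*(-1)/(5*4000) = -⅕*2231/4000 = -2231/20000 ≈ -0.11155)
d = -2231/180000 (d = (⅑)*(-2231/20000) = -2231/180000 ≈ -0.012394)
d + Q(-52/65, 52) = -2231/180000 + 52*(-52/65) = -2231/180000 + 52*(-52*1/65) = -2231/180000 + 52*(-⅘) = -2231/180000 - 208/5 = -7490231/180000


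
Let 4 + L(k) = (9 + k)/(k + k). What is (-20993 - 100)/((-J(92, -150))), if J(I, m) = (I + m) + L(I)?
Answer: -1293704/3769 ≈ -343.25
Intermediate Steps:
L(k) = -4 + (9 + k)/(2*k) (L(k) = -4 + (9 + k)/(k + k) = -4 + (9 + k)/((2*k)) = -4 + (9 + k)*(1/(2*k)) = -4 + (9 + k)/(2*k))
J(I, m) = I + m + (9 - 7*I)/(2*I) (J(I, m) = (I + m) + (9 - 7*I)/(2*I) = I + m + (9 - 7*I)/(2*I))
(-20993 - 100)/((-J(92, -150))) = (-20993 - 100)/((-(-7/2 + 92 - 150 + (9/2)/92))) = -21093*(-1/(-7/2 + 92 - 150 + (9/2)*(1/92))) = -21093*(-1/(-7/2 + 92 - 150 + 9/184)) = -21093/((-1*(-11307/184))) = -21093/11307/184 = -21093*184/11307 = -1293704/3769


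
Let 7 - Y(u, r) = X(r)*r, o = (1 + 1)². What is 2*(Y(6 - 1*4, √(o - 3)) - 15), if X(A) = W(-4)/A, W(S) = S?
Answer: -8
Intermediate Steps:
X(A) = -4/A
o = 4 (o = 2² = 4)
Y(u, r) = 11 (Y(u, r) = 7 - (-4/r)*r = 7 - 1*(-4) = 7 + 4 = 11)
2*(Y(6 - 1*4, √(o - 3)) - 15) = 2*(11 - 15) = 2*(-4) = -8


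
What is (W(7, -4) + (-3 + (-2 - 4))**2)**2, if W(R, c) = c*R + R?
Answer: 3600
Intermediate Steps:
W(R, c) = R + R*c (W(R, c) = R*c + R = R + R*c)
(W(7, -4) + (-3 + (-2 - 4))**2)**2 = (7*(1 - 4) + (-3 + (-2 - 4))**2)**2 = (7*(-3) + (-3 - 6)**2)**2 = (-21 + (-9)**2)**2 = (-21 + 81)**2 = 60**2 = 3600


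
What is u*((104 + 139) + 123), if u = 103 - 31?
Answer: 26352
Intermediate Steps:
u = 72
u*((104 + 139) + 123) = 72*((104 + 139) + 123) = 72*(243 + 123) = 72*366 = 26352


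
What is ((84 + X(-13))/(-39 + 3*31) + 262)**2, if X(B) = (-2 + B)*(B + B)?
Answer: 5938969/81 ≈ 73321.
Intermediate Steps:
X(B) = 2*B*(-2 + B) (X(B) = (-2 + B)*(2*B) = 2*B*(-2 + B))
((84 + X(-13))/(-39 + 3*31) + 262)**2 = ((84 + 2*(-13)*(-2 - 13))/(-39 + 3*31) + 262)**2 = ((84 + 2*(-13)*(-15))/(-39 + 93) + 262)**2 = ((84 + 390)/54 + 262)**2 = (474*(1/54) + 262)**2 = (79/9 + 262)**2 = (2437/9)**2 = 5938969/81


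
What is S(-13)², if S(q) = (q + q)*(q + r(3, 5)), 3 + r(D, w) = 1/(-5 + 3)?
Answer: 184041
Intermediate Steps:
r(D, w) = -7/2 (r(D, w) = -3 + 1/(-5 + 3) = -3 + 1/(-2) = -3 - ½ = -7/2)
S(q) = 2*q*(-7/2 + q) (S(q) = (q + q)*(q - 7/2) = (2*q)*(-7/2 + q) = 2*q*(-7/2 + q))
S(-13)² = (-13*(-7 + 2*(-13)))² = (-13*(-7 - 26))² = (-13*(-33))² = 429² = 184041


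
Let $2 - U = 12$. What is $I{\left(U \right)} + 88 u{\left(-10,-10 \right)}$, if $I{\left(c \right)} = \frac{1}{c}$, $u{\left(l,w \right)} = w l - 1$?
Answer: $\frac{87119}{10} \approx 8711.9$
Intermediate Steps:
$u{\left(l,w \right)} = -1 + l w$ ($u{\left(l,w \right)} = l w - 1 = -1 + l w$)
$U = -10$ ($U = 2 - 12 = -10$)
$I{\left(U \right)} + 88 u{\left(-10,-10 \right)} = \frac{1}{-10} + 88 \left(-1 - -100\right) = - \frac{1}{10} + 88 \left(-1 + 100\right) = - \frac{1}{10} + 88 \cdot 99 = - \frac{1}{10} + 8712 = \frac{87119}{10}$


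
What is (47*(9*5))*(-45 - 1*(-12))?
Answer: -69795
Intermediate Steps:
(47*(9*5))*(-45 - 1*(-12)) = (47*45)*(-45 + 12) = 2115*(-33) = -69795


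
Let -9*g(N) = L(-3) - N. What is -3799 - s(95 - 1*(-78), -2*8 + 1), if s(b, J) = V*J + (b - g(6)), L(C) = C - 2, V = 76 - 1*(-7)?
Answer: -24532/9 ≈ -2725.8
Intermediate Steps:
V = 83 (V = 76 + 7 = 83)
L(C) = -2 + C
g(N) = 5/9 + N/9 (g(N) = -((-2 - 3) - N)/9 = -(-5 - N)/9 = 5/9 + N/9)
s(b, J) = -11/9 + b + 83*J (s(b, J) = 83*J + (b - (5/9 + (1/9)*6)) = 83*J + (b - (5/9 + 2/3)) = 83*J + (b - 1*11/9) = 83*J + (b - 11/9) = 83*J + (-11/9 + b) = -11/9 + b + 83*J)
-3799 - s(95 - 1*(-78), -2*8 + 1) = -3799 - (-11/9 + (95 - 1*(-78)) + 83*(-2*8 + 1)) = -3799 - (-11/9 + (95 + 78) + 83*(-16 + 1)) = -3799 - (-11/9 + 173 + 83*(-15)) = -3799 - (-11/9 + 173 - 1245) = -3799 - 1*(-9659/9) = -3799 + 9659/9 = -24532/9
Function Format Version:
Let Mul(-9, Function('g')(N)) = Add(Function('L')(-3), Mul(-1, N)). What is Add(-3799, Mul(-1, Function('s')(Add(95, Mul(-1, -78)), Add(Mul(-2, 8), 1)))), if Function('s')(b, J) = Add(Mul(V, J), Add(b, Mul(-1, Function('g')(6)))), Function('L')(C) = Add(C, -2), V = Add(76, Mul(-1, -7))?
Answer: Rational(-24532, 9) ≈ -2725.8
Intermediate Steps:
V = 83 (V = Add(76, 7) = 83)
Function('L')(C) = Add(-2, C)
Function('g')(N) = Add(Rational(5, 9), Mul(Rational(1, 9), N)) (Function('g')(N) = Mul(Rational(-1, 9), Add(Add(-2, -3), Mul(-1, N))) = Mul(Rational(-1, 9), Add(-5, Mul(-1, N))) = Add(Rational(5, 9), Mul(Rational(1, 9), N)))
Function('s')(b, J) = Add(Rational(-11, 9), b, Mul(83, J)) (Function('s')(b, J) = Add(Mul(83, J), Add(b, Mul(-1, Add(Rational(5, 9), Mul(Rational(1, 9), 6))))) = Add(Mul(83, J), Add(b, Mul(-1, Add(Rational(5, 9), Rational(2, 3))))) = Add(Mul(83, J), Add(b, Mul(-1, Rational(11, 9)))) = Add(Mul(83, J), Add(b, Rational(-11, 9))) = Add(Mul(83, J), Add(Rational(-11, 9), b)) = Add(Rational(-11, 9), b, Mul(83, J)))
Add(-3799, Mul(-1, Function('s')(Add(95, Mul(-1, -78)), Add(Mul(-2, 8), 1)))) = Add(-3799, Mul(-1, Add(Rational(-11, 9), Add(95, Mul(-1, -78)), Mul(83, Add(Mul(-2, 8), 1))))) = Add(-3799, Mul(-1, Add(Rational(-11, 9), Add(95, 78), Mul(83, Add(-16, 1))))) = Add(-3799, Mul(-1, Add(Rational(-11, 9), 173, Mul(83, -15)))) = Add(-3799, Mul(-1, Add(Rational(-11, 9), 173, -1245))) = Add(-3799, Mul(-1, Rational(-9659, 9))) = Add(-3799, Rational(9659, 9)) = Rational(-24532, 9)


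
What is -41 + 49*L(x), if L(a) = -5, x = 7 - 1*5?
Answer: -286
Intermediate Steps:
x = 2 (x = 7 - 5 = 2)
-41 + 49*L(x) = -41 + 49*(-5) = -41 - 245 = -286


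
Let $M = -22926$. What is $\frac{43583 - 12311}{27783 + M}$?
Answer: $\frac{10424}{1619} \approx 6.4385$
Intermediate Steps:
$\frac{43583 - 12311}{27783 + M} = \frac{43583 - 12311}{27783 - 22926} = \frac{31272}{4857} = 31272 \cdot \frac{1}{4857} = \frac{10424}{1619}$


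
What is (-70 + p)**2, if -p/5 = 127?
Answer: 497025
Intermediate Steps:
p = -635 (p = -5*127 = -635)
(-70 + p)**2 = (-70 - 635)**2 = (-705)**2 = 497025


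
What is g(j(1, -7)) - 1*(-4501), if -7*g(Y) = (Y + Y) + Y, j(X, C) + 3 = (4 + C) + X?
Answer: 31522/7 ≈ 4503.1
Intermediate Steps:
j(X, C) = 1 + C + X (j(X, C) = -3 + ((4 + C) + X) = -3 + (4 + C + X) = 1 + C + X)
g(Y) = -3*Y/7 (g(Y) = -((Y + Y) + Y)/7 = -(2*Y + Y)/7 = -3*Y/7)
g(j(1, -7)) - 1*(-4501) = -3*(1 - 7 + 1)/7 - 1*(-4501) = -3/7*(-5) + 4501 = 15/7 + 4501 = 31522/7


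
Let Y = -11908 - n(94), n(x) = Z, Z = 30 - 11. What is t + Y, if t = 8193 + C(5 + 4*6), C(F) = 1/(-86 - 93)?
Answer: -668387/179 ≈ -3734.0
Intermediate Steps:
Z = 19
n(x) = 19
C(F) = -1/179 (C(F) = 1/(-179) = -1/179)
Y = -11927 (Y = -11908 - 1*19 = -11908 - 19 = -11927)
t = 1466546/179 (t = 8193 - 1/179 = 1466546/179 ≈ 8193.0)
t + Y = 1466546/179 - 11927 = -668387/179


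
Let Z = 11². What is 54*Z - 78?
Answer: 6456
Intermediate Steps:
Z = 121
54*Z - 78 = 54*121 - 78 = 6534 - 78 = 6456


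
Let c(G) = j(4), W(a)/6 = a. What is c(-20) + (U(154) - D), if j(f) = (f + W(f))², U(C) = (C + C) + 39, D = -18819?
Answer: 19950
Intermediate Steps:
W(a) = 6*a
U(C) = 39 + 2*C (U(C) = 2*C + 39 = 39 + 2*C)
j(f) = 49*f² (j(f) = (f + 6*f)² = (7*f)² = 49*f²)
c(G) = 784 (c(G) = 49*4² = 49*16 = 784)
c(-20) + (U(154) - D) = 784 + ((39 + 2*154) - 1*(-18819)) = 784 + ((39 + 308) + 18819) = 784 + (347 + 18819) = 784 + 19166 = 19950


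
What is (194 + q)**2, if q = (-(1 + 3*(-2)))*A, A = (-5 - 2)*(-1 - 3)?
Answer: 111556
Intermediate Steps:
A = 28 (A = -7*(-4) = 28)
q = 140 (q = -(1 + 3*(-2))*28 = -(1 - 6)*28 = -1*(-5)*28 = 5*28 = 140)
(194 + q)**2 = (194 + 140)**2 = 334**2 = 111556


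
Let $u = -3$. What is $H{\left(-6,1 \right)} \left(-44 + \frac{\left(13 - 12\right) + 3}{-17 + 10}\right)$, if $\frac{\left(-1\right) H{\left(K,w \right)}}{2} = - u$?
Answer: $\frac{1872}{7} \approx 267.43$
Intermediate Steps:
$H{\left(K,w \right)} = -6$ ($H{\left(K,w \right)} = - 2 \left(\left(-1\right) \left(-3\right)\right) = \left(-2\right) 3 = -6$)
$H{\left(-6,1 \right)} \left(-44 + \frac{\left(13 - 12\right) + 3}{-17 + 10}\right) = - 6 \left(-44 + \frac{\left(13 - 12\right) + 3}{-17 + 10}\right) = - 6 \left(-44 + \frac{\left(13 - 12\right) + 3}{-7}\right) = - 6 \left(-44 + \left(1 + 3\right) \left(- \frac{1}{7}\right)\right) = - 6 \left(-44 + 4 \left(- \frac{1}{7}\right)\right) = - 6 \left(-44 - \frac{4}{7}\right) = \left(-6\right) \left(- \frac{312}{7}\right) = \frac{1872}{7}$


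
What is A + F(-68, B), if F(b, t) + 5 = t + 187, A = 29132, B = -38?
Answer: 29276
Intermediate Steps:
F(b, t) = 182 + t (F(b, t) = -5 + (t + 187) = -5 + (187 + t) = 182 + t)
A + F(-68, B) = 29132 + (182 - 38) = 29132 + 144 = 29276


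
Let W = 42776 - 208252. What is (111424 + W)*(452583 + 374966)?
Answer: -44730678548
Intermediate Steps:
W = -165476
(111424 + W)*(452583 + 374966) = (111424 - 165476)*(452583 + 374966) = -54052*827549 = -44730678548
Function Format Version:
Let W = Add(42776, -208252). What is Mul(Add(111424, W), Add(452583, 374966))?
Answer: -44730678548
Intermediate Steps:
W = -165476
Mul(Add(111424, W), Add(452583, 374966)) = Mul(Add(111424, -165476), Add(452583, 374966)) = Mul(-54052, 827549) = -44730678548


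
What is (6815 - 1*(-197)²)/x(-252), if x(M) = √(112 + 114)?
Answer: -15997*√226/113 ≈ -2128.2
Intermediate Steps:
x(M) = √226
(6815 - 1*(-197)²)/x(-252) = (6815 - 1*(-197)²)/(√226) = (6815 - 1*38809)*(√226/226) = (6815 - 38809)*(√226/226) = -15997*√226/113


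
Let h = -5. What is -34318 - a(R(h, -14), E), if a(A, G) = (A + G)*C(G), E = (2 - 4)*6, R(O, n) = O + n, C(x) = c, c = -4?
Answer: -34442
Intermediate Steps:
C(x) = -4
E = -12 (E = -2*6 = -12)
a(A, G) = -4*A - 4*G (a(A, G) = (A + G)*(-4) = -4*A - 4*G)
-34318 - a(R(h, -14), E) = -34318 - (-4*(-5 - 14) - 4*(-12)) = -34318 - (-4*(-19) + 48) = -34318 - (76 + 48) = -34318 - 1*124 = -34318 - 124 = -34442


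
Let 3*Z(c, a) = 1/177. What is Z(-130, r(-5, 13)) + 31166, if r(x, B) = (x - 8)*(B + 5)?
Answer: 16549147/531 ≈ 31166.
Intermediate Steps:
r(x, B) = (-8 + x)*(5 + B)
Z(c, a) = 1/531 (Z(c, a) = (1/3)/177 = (1/3)*(1/177) = 1/531)
Z(-130, r(-5, 13)) + 31166 = 1/531 + 31166 = 16549147/531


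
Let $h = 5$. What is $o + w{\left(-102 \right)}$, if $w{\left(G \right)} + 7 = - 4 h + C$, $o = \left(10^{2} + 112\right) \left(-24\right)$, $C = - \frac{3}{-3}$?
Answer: $-5114$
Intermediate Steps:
$C = 1$ ($C = \left(-3\right) \left(- \frac{1}{3}\right) = 1$)
$o = -5088$ ($o = \left(100 + 112\right) \left(-24\right) = 212 \left(-24\right) = -5088$)
$w{\left(G \right)} = -26$ ($w{\left(G \right)} = -7 + \left(\left(-4\right) 5 + 1\right) = -7 + \left(-20 + 1\right) = -7 - 19 = -26$)
$o + w{\left(-102 \right)} = -5088 - 26 = -5114$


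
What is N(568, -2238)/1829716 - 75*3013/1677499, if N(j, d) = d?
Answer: -208612157931/1534673380142 ≈ -0.13593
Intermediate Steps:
N(568, -2238)/1829716 - 75*3013/1677499 = -2238/1829716 - 75*3013/1677499 = -2238*1/1829716 - 225975*1/1677499 = -1119/914858 - 225975/1677499 = -208612157931/1534673380142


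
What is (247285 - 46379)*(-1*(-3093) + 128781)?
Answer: 26494277844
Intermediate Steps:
(247285 - 46379)*(-1*(-3093) + 128781) = 200906*(3093 + 128781) = 200906*131874 = 26494277844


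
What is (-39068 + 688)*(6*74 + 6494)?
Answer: -266280440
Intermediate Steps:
(-39068 + 688)*(6*74 + 6494) = -38380*(444 + 6494) = -38380*6938 = -266280440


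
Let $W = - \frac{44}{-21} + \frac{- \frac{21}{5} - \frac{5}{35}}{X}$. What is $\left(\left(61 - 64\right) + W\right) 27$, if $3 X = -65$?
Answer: $- \frac{43263}{2275} \approx -19.017$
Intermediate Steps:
$X = - \frac{65}{3}$ ($X = \frac{1}{3} \left(-65\right) = - \frac{65}{3} \approx -21.667$)
$W = \frac{15668}{6825}$ ($W = - \frac{44}{-21} + \frac{- \frac{21}{5} - \frac{5}{35}}{- \frac{65}{3}} = \left(-44\right) \left(- \frac{1}{21}\right) + \left(\left(-21\right) \frac{1}{5} - \frac{1}{7}\right) \left(- \frac{3}{65}\right) = \frac{44}{21} + \left(- \frac{21}{5} - \frac{1}{7}\right) \left(- \frac{3}{65}\right) = \frac{44}{21} - - \frac{456}{2275} = \frac{44}{21} + \frac{456}{2275} = \frac{15668}{6825} \approx 2.2957$)
$\left(\left(61 - 64\right) + W\right) 27 = \left(\left(61 - 64\right) + \frac{15668}{6825}\right) 27 = \left(-3 + \frac{15668}{6825}\right) 27 = \left(- \frac{4807}{6825}\right) 27 = - \frac{43263}{2275}$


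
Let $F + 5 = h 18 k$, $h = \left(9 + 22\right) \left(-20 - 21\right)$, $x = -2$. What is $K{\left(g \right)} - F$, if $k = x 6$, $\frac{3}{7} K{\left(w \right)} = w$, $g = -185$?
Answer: $- \frac{824888}{3} \approx -2.7496 \cdot 10^{5}$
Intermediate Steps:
$h = -1271$ ($h = 31 \left(-41\right) = -1271$)
$K{\left(w \right)} = \frac{7 w}{3}$
$k = -12$ ($k = \left(-2\right) 6 = -12$)
$F = 274531$ ($F = -5 + \left(-1271\right) 18 \left(-12\right) = -5 - -274536 = -5 + 274536 = 274531$)
$K{\left(g \right)} - F = \frac{7}{3} \left(-185\right) - 274531 = - \frac{1295}{3} - 274531 = - \frac{824888}{3}$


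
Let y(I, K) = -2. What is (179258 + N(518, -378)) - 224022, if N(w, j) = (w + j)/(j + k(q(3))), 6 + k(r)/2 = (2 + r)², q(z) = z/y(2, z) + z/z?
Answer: -34513324/771 ≈ -44764.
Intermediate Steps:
q(z) = 1 - z/2 (q(z) = z/(-2) + z/z = z*(-½) + 1 = -z/2 + 1 = 1 - z/2)
k(r) = -12 + 2*(2 + r)²
N(w, j) = (j + w)/(-15/2 + j) (N(w, j) = (w + j)/(j + (-12 + 2*(2 + (1 - ½*3))²)) = (j + w)/(j + (-12 + 2*(2 + (1 - 3/2))²)) = (j + w)/(j + (-12 + 2*(2 - ½)²)) = (j + w)/(j + (-12 + 2*(3/2)²)) = (j + w)/(j + (-12 + 2*(9/4))) = (j + w)/(j + (-12 + 9/2)) = (j + w)/(j - 15/2) = (j + w)/(-15/2 + j))
(179258 + N(518, -378)) - 224022 = (179258 + 2*(-378 + 518)/(-15 + 2*(-378))) - 224022 = (179258 + 2*140/(-15 - 756)) - 224022 = (179258 + 2*140/(-771)) - 224022 = (179258 + 2*(-1/771)*140) - 224022 = (179258 - 280/771) - 224022 = 138207638/771 - 224022 = -34513324/771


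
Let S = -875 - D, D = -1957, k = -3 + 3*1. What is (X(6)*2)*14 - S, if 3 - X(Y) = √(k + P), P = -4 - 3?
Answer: -998 - 28*I*√7 ≈ -998.0 - 74.081*I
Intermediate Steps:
k = 0 (k = -3 + 3 = 0)
P = -7
X(Y) = 3 - I*√7 (X(Y) = 3 - √(0 - 7) = 3 - √(-7) = 3 - I*√7)
S = 1082 (S = -875 - 1*(-1957) = -875 + 1957 = 1082)
(X(6)*2)*14 - S = ((3 - I*√7)*2)*14 - 1*1082 = (6 - 2*I*√7)*14 - 1082 = (84 - 28*I*√7) - 1082 = -998 - 28*I*√7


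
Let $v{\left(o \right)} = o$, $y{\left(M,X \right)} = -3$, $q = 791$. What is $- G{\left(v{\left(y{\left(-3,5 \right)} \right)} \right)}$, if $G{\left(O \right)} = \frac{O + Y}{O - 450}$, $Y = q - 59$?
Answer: $\frac{243}{151} \approx 1.6093$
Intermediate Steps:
$Y = 732$ ($Y = 791 - 59 = 732$)
$G{\left(O \right)} = \frac{732 + O}{-450 + O}$ ($G{\left(O \right)} = \frac{O + 732}{O - 450} = \frac{732 + O}{-450 + O}$)
$- G{\left(v{\left(y{\left(-3,5 \right)} \right)} \right)} = - \frac{732 - 3}{-450 - 3} = - \frac{729}{-453} = - \frac{\left(-1\right) 729}{453} = \left(-1\right) \left(- \frac{243}{151}\right) = \frac{243}{151}$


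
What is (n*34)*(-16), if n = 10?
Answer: -5440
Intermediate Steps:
(n*34)*(-16) = (10*34)*(-16) = 340*(-16) = -5440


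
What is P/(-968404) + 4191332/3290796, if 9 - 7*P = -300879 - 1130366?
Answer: 2962794222589/2788467508386 ≈ 1.0625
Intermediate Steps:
P = 1431254/7 (P = 9/7 - (-300879 - 1130366)/7 = 9/7 - 1/7*(-1431245) = 9/7 + 1431245/7 = 1431254/7 ≈ 2.0446e+5)
P/(-968404) + 4191332/3290796 = (1431254/7)/(-968404) + 4191332/3290796 = (1431254/7)*(-1/968404) + 4191332*(1/3290796) = -715627/3389414 + 1047833/822699 = 2962794222589/2788467508386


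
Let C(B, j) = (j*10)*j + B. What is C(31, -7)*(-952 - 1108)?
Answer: -1073260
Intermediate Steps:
C(B, j) = B + 10*j² (C(B, j) = (10*j)*j + B = 10*j² + B = B + 10*j²)
C(31, -7)*(-952 - 1108) = (31 + 10*(-7)²)*(-952 - 1108) = (31 + 10*49)*(-2060) = (31 + 490)*(-2060) = 521*(-2060) = -1073260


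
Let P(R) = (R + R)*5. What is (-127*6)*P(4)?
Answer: -30480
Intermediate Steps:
P(R) = 10*R (P(R) = (2*R)*5 = 10*R)
(-127*6)*P(4) = (-127*6)*(10*4) = -762*40 = -30480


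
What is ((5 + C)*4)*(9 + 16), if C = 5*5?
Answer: 3000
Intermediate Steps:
C = 25
((5 + C)*4)*(9 + 16) = ((5 + 25)*4)*(9 + 16) = (30*4)*25 = 120*25 = 3000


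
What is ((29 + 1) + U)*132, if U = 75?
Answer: 13860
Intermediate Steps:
((29 + 1) + U)*132 = ((29 + 1) + 75)*132 = (30 + 75)*132 = 105*132 = 13860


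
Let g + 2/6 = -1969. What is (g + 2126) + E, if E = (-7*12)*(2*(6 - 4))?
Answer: -538/3 ≈ -179.33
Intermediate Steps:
g = -5908/3 (g = -⅓ - 1969 = -5908/3 ≈ -1969.3)
E = -336 (E = -168*2 = -84*4 = -336)
(g + 2126) + E = (-5908/3 + 2126) - 336 = 470/3 - 336 = -538/3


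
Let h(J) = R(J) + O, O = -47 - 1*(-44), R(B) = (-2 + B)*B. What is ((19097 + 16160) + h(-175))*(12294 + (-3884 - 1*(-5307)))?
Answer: 908463193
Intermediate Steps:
R(B) = B*(-2 + B)
O = -3 (O = -47 + 44 = -3)
h(J) = -3 + J*(-2 + J) (h(J) = J*(-2 + J) - 3 = -3 + J*(-2 + J))
((19097 + 16160) + h(-175))*(12294 + (-3884 - 1*(-5307))) = ((19097 + 16160) + (-3 - 175*(-2 - 175)))*(12294 + (-3884 - 1*(-5307))) = (35257 + (-3 - 175*(-177)))*(12294 + (-3884 + 5307)) = (35257 + (-3 + 30975))*(12294 + 1423) = (35257 + 30972)*13717 = 66229*13717 = 908463193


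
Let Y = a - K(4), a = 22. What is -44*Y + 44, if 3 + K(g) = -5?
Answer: -1276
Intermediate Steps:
K(g) = -8 (K(g) = -3 - 5 = -8)
Y = 30 (Y = 22 - 1*(-8) = 22 + 8 = 30)
-44*Y + 44 = -44*30 + 44 = -1320 + 44 = -1276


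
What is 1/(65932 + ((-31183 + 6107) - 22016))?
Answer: 1/18840 ≈ 5.3079e-5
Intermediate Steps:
1/(65932 + ((-31183 + 6107) - 22016)) = 1/(65932 + (-25076 - 22016)) = 1/(65932 - 47092) = 1/18840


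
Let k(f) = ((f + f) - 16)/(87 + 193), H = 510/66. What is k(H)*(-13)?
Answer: 39/1540 ≈ 0.025325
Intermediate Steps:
H = 85/11 (H = 510*(1/66) = 85/11 ≈ 7.7273)
k(f) = -2/35 + f/140 (k(f) = (2*f - 16)/280 = (-16 + 2*f)*(1/280) = -2/35 + f/140)
k(H)*(-13) = (-2/35 + (1/140)*(85/11))*(-13) = (-2/35 + 17/308)*(-13) = -3/1540*(-13) = 39/1540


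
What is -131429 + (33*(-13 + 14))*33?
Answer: -130340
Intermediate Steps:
-131429 + (33*(-13 + 14))*33 = -131429 + (33*1)*33 = -131429 + 33*33 = -131429 + 1089 = -130340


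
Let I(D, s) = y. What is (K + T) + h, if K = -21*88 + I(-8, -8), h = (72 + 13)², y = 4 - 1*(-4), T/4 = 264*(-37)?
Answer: -33687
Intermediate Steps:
T = -39072 (T = 4*(264*(-37)) = 4*(-9768) = -39072)
y = 8 (y = 4 + 4 = 8)
I(D, s) = 8
h = 7225 (h = 85² = 7225)
K = -1840 (K = -21*88 + 8 = -1848 + 8 = -1840)
(K + T) + h = (-1840 - 39072) + 7225 = -40912 + 7225 = -33687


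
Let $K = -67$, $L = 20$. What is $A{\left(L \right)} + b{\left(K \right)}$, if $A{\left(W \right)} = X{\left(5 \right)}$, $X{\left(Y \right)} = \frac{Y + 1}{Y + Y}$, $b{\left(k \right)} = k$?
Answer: $- \frac{332}{5} \approx -66.4$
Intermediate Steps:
$X{\left(Y \right)} = \frac{1 + Y}{2 Y}$
$A{\left(W \right)} = \frac{3}{5}$ ($A{\left(W \right)} = \frac{1 + 5}{2 \cdot 5} = \frac{1}{2} \cdot \frac{1}{5} \cdot 6 = \frac{3}{5}$)
$A{\left(L \right)} + b{\left(K \right)} = \frac{3}{5} - 67 = - \frac{332}{5}$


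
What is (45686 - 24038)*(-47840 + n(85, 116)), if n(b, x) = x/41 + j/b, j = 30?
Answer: -17604714336/17 ≈ -1.0356e+9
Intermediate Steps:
n(b, x) = 30/b + x/41 (n(b, x) = x/41 + 30/b = 30/b + x/41)
(45686 - 24038)*(-47840 + n(85, 116)) = (45686 - 24038)*(-47840 + (30/85 + (1/41)*116)) = 21648*(-47840 + (30*(1/85) + 116/41)) = 21648*(-47840 + (6/17 + 116/41)) = 21648*(-47840 + 2218/697) = 21648*(-33342262/697) = -17604714336/17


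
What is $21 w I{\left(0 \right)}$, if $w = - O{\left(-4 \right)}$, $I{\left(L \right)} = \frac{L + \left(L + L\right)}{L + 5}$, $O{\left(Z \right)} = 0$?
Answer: $0$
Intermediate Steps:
$I{\left(L \right)} = \frac{3 L}{5 + L}$ ($I{\left(L \right)} = \frac{L + 2 L}{5 + L} = \frac{3 L}{5 + L}$)
$w = 0$ ($w = \left(-1\right) 0 = 0$)
$21 w I{\left(0 \right)} = 21 \cdot 0 \cdot 3 \cdot 0 \frac{1}{5 + 0} = 0 \cdot 3 \cdot 0 \cdot \frac{1}{5} = 0 \cdot 0 = 0$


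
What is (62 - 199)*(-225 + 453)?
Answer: -31236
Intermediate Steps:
(62 - 199)*(-225 + 453) = -137*228 = -31236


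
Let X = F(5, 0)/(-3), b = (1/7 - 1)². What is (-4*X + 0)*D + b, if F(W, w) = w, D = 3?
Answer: 36/49 ≈ 0.73469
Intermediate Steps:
b = 36/49 (b = (1*(⅐) - 1)² = (⅐ - 1)² = (-6/7)² = 36/49 ≈ 0.73469)
X = 0 (X = 0/(-3) = 0*(-⅓) = 0)
(-4*X + 0)*D + b = (-4*0 + 0)*3 + 36/49 = (0 + 0)*3 + 36/49 = 0*3 + 36/49 = 0 + 36/49 = 36/49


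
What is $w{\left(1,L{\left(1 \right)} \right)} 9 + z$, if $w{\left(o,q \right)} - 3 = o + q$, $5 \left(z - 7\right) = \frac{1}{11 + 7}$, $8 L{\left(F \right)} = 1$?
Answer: $\frac{15889}{360} \approx 44.136$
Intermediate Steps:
$L{\left(F \right)} = \frac{1}{8}$ ($L{\left(F \right)} = \frac{1}{8} \cdot 1 = \frac{1}{8}$)
$z = \frac{631}{90}$ ($z = 7 + \frac{1}{5 \left(11 + 7\right)} = 7 + \frac{1}{5 \cdot 18} = 7 + \frac{1}{5} \cdot \frac{1}{18} = 7 + \frac{1}{90} = \frac{631}{90} \approx 7.0111$)
$w{\left(o,q \right)} = 3 + o + q$ ($w{\left(o,q \right)} = 3 + \left(o + q\right) = 3 + o + q$)
$w{\left(1,L{\left(1 \right)} \right)} 9 + z = \left(3 + 1 + \frac{1}{8}\right) 9 + \frac{631}{90} = \frac{33}{8} \cdot 9 + \frac{631}{90} = \frac{297}{8} + \frac{631}{90} = \frac{15889}{360}$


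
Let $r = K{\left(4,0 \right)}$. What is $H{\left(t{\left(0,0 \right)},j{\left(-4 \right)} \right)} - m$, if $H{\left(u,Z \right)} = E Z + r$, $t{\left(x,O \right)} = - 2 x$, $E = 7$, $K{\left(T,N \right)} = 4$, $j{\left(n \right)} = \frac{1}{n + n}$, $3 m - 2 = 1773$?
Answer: $- \frac{14125}{24} \approx -588.54$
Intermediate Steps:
$m = \frac{1775}{3}$ ($m = \frac{2}{3} + \frac{1}{3} \cdot 1773 = \frac{2}{3} + 591 = \frac{1775}{3} \approx 591.67$)
$j{\left(n \right)} = \frac{1}{2 n}$
$r = 4$
$H{\left(u,Z \right)} = 4 + 7 Z$ ($H{\left(u,Z \right)} = 7 Z + 4 = 4 + 7 Z$)
$H{\left(t{\left(0,0 \right)},j{\left(-4 \right)} \right)} - m = \left(4 + 7 \frac{1}{2 \left(-4\right)}\right) - \frac{1775}{3} = \left(4 + 7 \cdot \frac{1}{2} \left(- \frac{1}{4}\right)\right) - \frac{1775}{3} = \left(4 + 7 \left(- \frac{1}{8}\right)\right) - \frac{1775}{3} = \left(4 - \frac{7}{8}\right) - \frac{1775}{3} = \frac{25}{8} - \frac{1775}{3} = - \frac{14125}{24}$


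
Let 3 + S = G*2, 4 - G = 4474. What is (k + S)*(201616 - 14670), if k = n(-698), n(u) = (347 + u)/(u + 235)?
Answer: -774004672068/463 ≈ -1.6717e+9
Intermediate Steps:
G = -4470 (G = 4 - 1*4474 = 4 - 4474 = -4470)
n(u) = (347 + u)/(235 + u)
S = -8943 (S = -3 - 4470*2 = -3 - 8940 = -8943)
k = 351/463 (k = (347 - 698)/(235 - 698) = -351/(-463) = -1/463*(-351) = 351/463 ≈ 0.75810)
(k + S)*(201616 - 14670) = (351/463 - 8943)*(201616 - 14670) = -4140258/463*186946 = -774004672068/463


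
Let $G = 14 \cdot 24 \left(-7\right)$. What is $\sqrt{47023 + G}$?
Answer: $\sqrt{44671} \approx 211.36$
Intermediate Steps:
$G = -2352$ ($G = 336 \left(-7\right) = -2352$)
$\sqrt{47023 + G} = \sqrt{47023 - 2352} = \sqrt{44671}$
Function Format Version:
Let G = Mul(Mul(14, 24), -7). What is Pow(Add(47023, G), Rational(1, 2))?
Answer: Pow(44671, Rational(1, 2)) ≈ 211.36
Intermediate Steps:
G = -2352 (G = Mul(336, -7) = -2352)
Pow(Add(47023, G), Rational(1, 2)) = Pow(Add(47023, -2352), Rational(1, 2)) = Pow(44671, Rational(1, 2))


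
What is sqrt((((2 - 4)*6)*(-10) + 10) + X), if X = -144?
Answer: I*sqrt(14) ≈ 3.7417*I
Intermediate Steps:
sqrt((((2 - 4)*6)*(-10) + 10) + X) = sqrt((((2 - 4)*6)*(-10) + 10) - 144) = sqrt((-2*6*(-10) + 10) - 144) = sqrt((-12*(-10) + 10) - 144) = sqrt((120 + 10) - 144) = sqrt(130 - 144) = sqrt(-14) = I*sqrt(14)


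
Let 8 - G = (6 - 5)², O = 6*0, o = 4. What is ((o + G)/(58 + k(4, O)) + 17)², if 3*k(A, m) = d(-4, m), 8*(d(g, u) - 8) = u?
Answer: 9778129/33124 ≈ 295.20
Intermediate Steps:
d(g, u) = 8 + u/8
O = 0
k(A, m) = 8/3 + m/24 (k(A, m) = (8 + m/8)/3 = 8/3 + m/24)
G = 7 (G = 8 - (6 - 5)² = 8 - 1*1² = 8 - 1*1 = 8 - 1 = 7)
((o + G)/(58 + k(4, O)) + 17)² = ((4 + 7)/(58 + (8/3 + (1/24)*0)) + 17)² = (11/(58 + (8/3 + 0)) + 17)² = (11/(58 + 8/3) + 17)² = (11/(182/3) + 17)² = (11*(3/182) + 17)² = (33/182 + 17)² = (3127/182)² = 9778129/33124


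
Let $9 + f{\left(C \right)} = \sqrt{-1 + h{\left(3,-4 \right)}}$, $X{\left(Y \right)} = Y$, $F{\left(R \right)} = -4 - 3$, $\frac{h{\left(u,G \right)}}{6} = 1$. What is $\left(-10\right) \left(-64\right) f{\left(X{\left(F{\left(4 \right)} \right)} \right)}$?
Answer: $-5760 + 640 \sqrt{5} \approx -4328.9$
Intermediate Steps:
$h{\left(u,G \right)} = 6$ ($h{\left(u,G \right)} = 6 \cdot 1 = 6$)
$F{\left(R \right)} = -7$
$f{\left(C \right)} = -9 + \sqrt{5}$ ($f{\left(C \right)} = -9 + \sqrt{-1 + 6} = -9 + \sqrt{5}$)
$\left(-10\right) \left(-64\right) f{\left(X{\left(F{\left(4 \right)} \right)} \right)} = \left(-10\right) \left(-64\right) \left(-9 + \sqrt{5}\right) = 640 \left(-9 + \sqrt{5}\right) = -5760 + 640 \sqrt{5}$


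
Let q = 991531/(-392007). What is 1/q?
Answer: -392007/991531 ≈ -0.39536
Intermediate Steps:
q = -991531/392007 (q = 991531*(-1/392007) = -991531/392007 ≈ -2.5294)
1/q = 1/(-991531/392007) = -392007/991531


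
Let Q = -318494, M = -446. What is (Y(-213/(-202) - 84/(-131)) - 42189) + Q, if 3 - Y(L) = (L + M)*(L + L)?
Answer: -125753264182309/350118722 ≈ -3.5917e+5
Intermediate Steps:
Y(L) = 3 - 2*L*(-446 + L) (Y(L) = 3 - (L - 446)*(L + L) = 3 - (-446 + L)*2*L = 3 - 2*L*(-446 + L))
(Y(-213/(-202) - 84/(-131)) - 42189) + Q = ((3 - 2*(-213/(-202) - 84/(-131))² + 892*(-213/(-202) - 84/(-131))) - 42189) - 318494 = ((3 - 2*(-213*(-1/202) - 84*(-1/131))² + 892*(-213*(-1/202) - 84*(-1/131))) - 42189) - 318494 = ((3 - 2*(213/202 + 84/131)² + 892*(213/202 + 84/131)) - 42189) - 318494 = ((3 - 2*(44871/26462)² + 892*(44871/26462)) - 42189) - 318494 = ((3 - 2*2013406641/700237444 + 20012466/13231) - 42189) - 318494 = ((3 - 2013406641/350118722 + 20012466/13231) - 42189) - 318494 = (528606824817/350118722 - 42189) - 318494 = -14242551937641/350118722 - 318494 = -125753264182309/350118722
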